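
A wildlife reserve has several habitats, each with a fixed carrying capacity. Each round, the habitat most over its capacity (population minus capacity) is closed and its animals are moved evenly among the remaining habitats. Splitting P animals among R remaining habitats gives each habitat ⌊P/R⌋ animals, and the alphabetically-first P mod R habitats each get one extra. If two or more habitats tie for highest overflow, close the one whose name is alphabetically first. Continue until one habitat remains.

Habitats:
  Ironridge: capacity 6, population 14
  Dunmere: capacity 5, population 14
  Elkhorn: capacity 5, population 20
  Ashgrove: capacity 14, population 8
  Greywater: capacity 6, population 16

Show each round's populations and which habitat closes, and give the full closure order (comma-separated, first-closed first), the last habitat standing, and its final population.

Round 1: Ashgrove=8 Dunmere=14 Elkhorn=20 Greywater=16 Ironridge=14 → close Elkhorn (overflow 15)
  20÷4 = 5 each, +1 to first 0
Round 2: Ashgrove=13 Dunmere=19 Greywater=21 Ironridge=19 → close Greywater (overflow 15)
  21÷3 = 7 each, +1 to first 0
Round 3: Ashgrove=20 Dunmere=26 Ironridge=26 → close Dunmere (overflow 21)
  26÷2 = 13 each, +1 to first 0
Round 4: Ashgrove=33 Ironridge=39 → close Ironridge (overflow 33)
  39÷1 = 39 each, +1 to first 0

Closure order: Elkhorn, Greywater, Dunmere, Ironridge
Last habitat: Ashgrove with 72 animals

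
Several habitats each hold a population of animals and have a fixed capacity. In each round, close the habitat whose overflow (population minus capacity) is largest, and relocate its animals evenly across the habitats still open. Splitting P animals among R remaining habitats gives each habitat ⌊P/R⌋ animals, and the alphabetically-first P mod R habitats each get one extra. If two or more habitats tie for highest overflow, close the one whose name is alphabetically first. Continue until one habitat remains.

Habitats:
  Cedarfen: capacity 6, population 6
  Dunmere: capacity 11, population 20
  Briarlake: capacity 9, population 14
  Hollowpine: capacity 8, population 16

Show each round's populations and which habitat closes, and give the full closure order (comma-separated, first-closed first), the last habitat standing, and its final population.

Closure order: Dunmere, Hollowpine, Briarlake
Last habitat: Cedarfen with 56 animals

Round 1: Briarlake=14 Cedarfen=6 Dunmere=20 Hollowpine=16 → close Dunmere (overflow 9)
  20÷3 = 6 each, +1 to first 2
Round 2: Briarlake=21 Cedarfen=13 Hollowpine=22 → close Hollowpine (overflow 14)
  22÷2 = 11 each, +1 to first 0
Round 3: Briarlake=32 Cedarfen=24 → close Briarlake (overflow 23)
  32÷1 = 32 each, +1 to first 0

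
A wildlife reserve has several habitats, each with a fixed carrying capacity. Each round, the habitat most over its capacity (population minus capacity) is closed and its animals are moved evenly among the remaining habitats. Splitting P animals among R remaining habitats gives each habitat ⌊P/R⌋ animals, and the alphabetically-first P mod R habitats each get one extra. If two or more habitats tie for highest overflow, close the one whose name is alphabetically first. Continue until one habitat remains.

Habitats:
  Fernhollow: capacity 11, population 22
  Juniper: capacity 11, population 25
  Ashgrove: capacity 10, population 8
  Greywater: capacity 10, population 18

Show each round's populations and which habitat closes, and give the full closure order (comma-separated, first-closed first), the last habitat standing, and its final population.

Closure order: Juniper, Fernhollow, Greywater
Last habitat: Ashgrove with 73 animals

Round 1: Ashgrove=8 Fernhollow=22 Greywater=18 Juniper=25 → close Juniper (overflow 14)
  25÷3 = 8 each, +1 to first 1
Round 2: Ashgrove=17 Fernhollow=30 Greywater=26 → close Fernhollow (overflow 19)
  30÷2 = 15 each, +1 to first 0
Round 3: Ashgrove=32 Greywater=41 → close Greywater (overflow 31)
  41÷1 = 41 each, +1 to first 0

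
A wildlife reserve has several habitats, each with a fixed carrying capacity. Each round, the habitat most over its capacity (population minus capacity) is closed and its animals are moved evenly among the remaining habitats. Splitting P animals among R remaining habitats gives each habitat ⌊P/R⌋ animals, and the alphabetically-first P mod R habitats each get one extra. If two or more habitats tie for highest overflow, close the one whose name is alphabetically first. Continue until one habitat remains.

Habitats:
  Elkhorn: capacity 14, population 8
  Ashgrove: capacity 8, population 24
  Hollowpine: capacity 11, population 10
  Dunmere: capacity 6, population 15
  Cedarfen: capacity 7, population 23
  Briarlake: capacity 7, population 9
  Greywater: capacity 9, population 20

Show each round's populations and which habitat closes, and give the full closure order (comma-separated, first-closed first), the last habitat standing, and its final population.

Closure order: Ashgrove, Cedarfen, Greywater, Dunmere, Briarlake, Hollowpine
Last habitat: Elkhorn with 109 animals

Round 1: Ashgrove=24 Briarlake=9 Cedarfen=23 Dunmere=15 Elkhorn=8 Greywater=20 Hollowpine=10 → close Ashgrove (overflow 16)
  24÷6 = 4 each, +1 to first 0
Round 2: Briarlake=13 Cedarfen=27 Dunmere=19 Elkhorn=12 Greywater=24 Hollowpine=14 → close Cedarfen (overflow 20)
  27÷5 = 5 each, +1 to first 2
Round 3: Briarlake=19 Dunmere=25 Elkhorn=17 Greywater=29 Hollowpine=19 → close Greywater (overflow 20)
  29÷4 = 7 each, +1 to first 1
Round 4: Briarlake=27 Dunmere=32 Elkhorn=24 Hollowpine=26 → close Dunmere (overflow 26)
  32÷3 = 10 each, +1 to first 2
Round 5: Briarlake=38 Elkhorn=35 Hollowpine=36 → close Briarlake (overflow 31)
  38÷2 = 19 each, +1 to first 0
Round 6: Elkhorn=54 Hollowpine=55 → close Hollowpine (overflow 44)
  55÷1 = 55 each, +1 to first 0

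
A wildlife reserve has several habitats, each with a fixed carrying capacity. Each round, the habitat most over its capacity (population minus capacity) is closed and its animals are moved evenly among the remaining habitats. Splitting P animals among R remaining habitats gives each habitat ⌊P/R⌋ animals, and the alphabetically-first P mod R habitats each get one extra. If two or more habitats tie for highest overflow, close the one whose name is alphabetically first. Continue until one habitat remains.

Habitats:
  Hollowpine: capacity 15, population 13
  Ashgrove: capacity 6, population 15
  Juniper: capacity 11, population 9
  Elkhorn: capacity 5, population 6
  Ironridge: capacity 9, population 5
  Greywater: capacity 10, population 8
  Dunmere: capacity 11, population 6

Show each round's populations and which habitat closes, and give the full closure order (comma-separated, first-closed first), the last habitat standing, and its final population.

Round 1: Ashgrove=15 Dunmere=6 Elkhorn=6 Greywater=8 Hollowpine=13 Ironridge=5 Juniper=9 → close Ashgrove (overflow 9)
  15÷6 = 2 each, +1 to first 3
Round 2: Dunmere=9 Elkhorn=9 Greywater=11 Hollowpine=15 Ironridge=7 Juniper=11 → close Elkhorn (overflow 4)
  9÷5 = 1 each, +1 to first 4
Round 3: Dunmere=11 Greywater=13 Hollowpine=17 Ironridge=9 Juniper=12 → close Greywater (overflow 3)
  13÷4 = 3 each, +1 to first 1
Round 4: Dunmere=15 Hollowpine=20 Ironridge=12 Juniper=15 → close Hollowpine (overflow 5)
  20÷3 = 6 each, +1 to first 2
Round 5: Dunmere=22 Ironridge=19 Juniper=21 → close Dunmere (overflow 11)
  22÷2 = 11 each, +1 to first 0
Round 6: Ironridge=30 Juniper=32 → close Ironridge (overflow 21)
  30÷1 = 30 each, +1 to first 0

Closure order: Ashgrove, Elkhorn, Greywater, Hollowpine, Dunmere, Ironridge
Last habitat: Juniper with 62 animals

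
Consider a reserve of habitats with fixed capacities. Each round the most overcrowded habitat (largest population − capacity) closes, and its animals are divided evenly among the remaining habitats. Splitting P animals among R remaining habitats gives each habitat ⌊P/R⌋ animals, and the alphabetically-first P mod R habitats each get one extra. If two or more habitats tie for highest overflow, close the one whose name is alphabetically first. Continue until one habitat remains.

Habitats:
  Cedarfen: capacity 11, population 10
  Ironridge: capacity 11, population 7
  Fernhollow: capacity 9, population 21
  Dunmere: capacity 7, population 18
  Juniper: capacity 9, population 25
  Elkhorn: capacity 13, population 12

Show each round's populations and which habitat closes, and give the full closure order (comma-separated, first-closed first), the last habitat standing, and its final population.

Closure order: Juniper, Fernhollow, Dunmere, Cedarfen, Elkhorn
Last habitat: Ironridge with 93 animals

Round 1: Cedarfen=10 Dunmere=18 Elkhorn=12 Fernhollow=21 Ironridge=7 Juniper=25 → close Juniper (overflow 16)
  25÷5 = 5 each, +1 to first 0
Round 2: Cedarfen=15 Dunmere=23 Elkhorn=17 Fernhollow=26 Ironridge=12 → close Fernhollow (overflow 17)
  26÷4 = 6 each, +1 to first 2
Round 3: Cedarfen=22 Dunmere=30 Elkhorn=23 Ironridge=18 → close Dunmere (overflow 23)
  30÷3 = 10 each, +1 to first 0
Round 4: Cedarfen=32 Elkhorn=33 Ironridge=28 → close Cedarfen (overflow 21)
  32÷2 = 16 each, +1 to first 0
Round 5: Elkhorn=49 Ironridge=44 → close Elkhorn (overflow 36)
  49÷1 = 49 each, +1 to first 0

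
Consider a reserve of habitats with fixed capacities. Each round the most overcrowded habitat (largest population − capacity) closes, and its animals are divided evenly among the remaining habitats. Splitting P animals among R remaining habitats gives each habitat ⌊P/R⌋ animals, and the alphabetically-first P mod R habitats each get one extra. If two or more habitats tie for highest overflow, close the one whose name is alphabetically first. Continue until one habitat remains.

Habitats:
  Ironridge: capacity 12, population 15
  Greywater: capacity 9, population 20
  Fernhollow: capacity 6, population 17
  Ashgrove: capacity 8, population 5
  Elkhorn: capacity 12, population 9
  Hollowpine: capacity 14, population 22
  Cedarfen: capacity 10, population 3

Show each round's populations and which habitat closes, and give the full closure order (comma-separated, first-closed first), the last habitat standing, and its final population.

Closure order: Fernhollow, Greywater, Hollowpine, Ironridge, Ashgrove, Elkhorn
Last habitat: Cedarfen with 91 animals

Round 1: Ashgrove=5 Cedarfen=3 Elkhorn=9 Fernhollow=17 Greywater=20 Hollowpine=22 Ironridge=15 → close Fernhollow (overflow 11)
  17÷6 = 2 each, +1 to first 5
Round 2: Ashgrove=8 Cedarfen=6 Elkhorn=12 Greywater=23 Hollowpine=25 Ironridge=17 → close Greywater (overflow 14)
  23÷5 = 4 each, +1 to first 3
Round 3: Ashgrove=13 Cedarfen=11 Elkhorn=17 Hollowpine=29 Ironridge=21 → close Hollowpine (overflow 15)
  29÷4 = 7 each, +1 to first 1
Round 4: Ashgrove=21 Cedarfen=18 Elkhorn=24 Ironridge=28 → close Ironridge (overflow 16)
  28÷3 = 9 each, +1 to first 1
Round 5: Ashgrove=31 Cedarfen=27 Elkhorn=33 → close Ashgrove (overflow 23)
  31÷2 = 15 each, +1 to first 1
Round 6: Cedarfen=43 Elkhorn=48 → close Elkhorn (overflow 36)
  48÷1 = 48 each, +1 to first 0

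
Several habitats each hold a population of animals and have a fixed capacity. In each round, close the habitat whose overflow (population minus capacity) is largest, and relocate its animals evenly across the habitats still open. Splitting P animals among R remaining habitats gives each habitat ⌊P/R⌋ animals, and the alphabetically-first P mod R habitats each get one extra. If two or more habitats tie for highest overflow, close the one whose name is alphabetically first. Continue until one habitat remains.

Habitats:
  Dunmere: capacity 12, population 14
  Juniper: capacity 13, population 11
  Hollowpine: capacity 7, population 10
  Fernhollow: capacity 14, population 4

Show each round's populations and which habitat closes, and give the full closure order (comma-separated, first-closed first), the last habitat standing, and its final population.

Round 1: Dunmere=14 Fernhollow=4 Hollowpine=10 Juniper=11 → close Hollowpine (overflow 3)
  10÷3 = 3 each, +1 to first 1
Round 2: Dunmere=18 Fernhollow=7 Juniper=14 → close Dunmere (overflow 6)
  18÷2 = 9 each, +1 to first 0
Round 3: Fernhollow=16 Juniper=23 → close Juniper (overflow 10)
  23÷1 = 23 each, +1 to first 0

Closure order: Hollowpine, Dunmere, Juniper
Last habitat: Fernhollow with 39 animals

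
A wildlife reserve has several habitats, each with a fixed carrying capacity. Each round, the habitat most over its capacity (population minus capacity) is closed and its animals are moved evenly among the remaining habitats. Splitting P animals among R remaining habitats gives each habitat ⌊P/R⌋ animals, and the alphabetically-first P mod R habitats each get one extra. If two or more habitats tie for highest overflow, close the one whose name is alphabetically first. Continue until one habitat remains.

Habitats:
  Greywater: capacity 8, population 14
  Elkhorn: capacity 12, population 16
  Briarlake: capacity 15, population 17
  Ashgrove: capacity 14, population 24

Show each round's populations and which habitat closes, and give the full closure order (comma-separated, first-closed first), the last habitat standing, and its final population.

Round 1: Ashgrove=24 Briarlake=17 Elkhorn=16 Greywater=14 → close Ashgrove (overflow 10)
  24÷3 = 8 each, +1 to first 0
Round 2: Briarlake=25 Elkhorn=24 Greywater=22 → close Greywater (overflow 14)
  22÷2 = 11 each, +1 to first 0
Round 3: Briarlake=36 Elkhorn=35 → close Elkhorn (overflow 23)
  35÷1 = 35 each, +1 to first 0

Closure order: Ashgrove, Greywater, Elkhorn
Last habitat: Briarlake with 71 animals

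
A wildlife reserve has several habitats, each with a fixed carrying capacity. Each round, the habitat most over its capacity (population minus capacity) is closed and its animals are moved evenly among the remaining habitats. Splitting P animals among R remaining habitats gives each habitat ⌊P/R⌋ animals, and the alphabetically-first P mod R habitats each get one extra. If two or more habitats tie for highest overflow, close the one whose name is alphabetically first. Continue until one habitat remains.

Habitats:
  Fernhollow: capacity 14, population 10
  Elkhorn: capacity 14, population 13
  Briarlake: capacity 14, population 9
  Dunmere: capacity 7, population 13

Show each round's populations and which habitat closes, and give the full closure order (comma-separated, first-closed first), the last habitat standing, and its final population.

Closure order: Dunmere, Elkhorn, Briarlake
Last habitat: Fernhollow with 45 animals

Round 1: Briarlake=9 Dunmere=13 Elkhorn=13 Fernhollow=10 → close Dunmere (overflow 6)
  13÷3 = 4 each, +1 to first 1
Round 2: Briarlake=14 Elkhorn=17 Fernhollow=14 → close Elkhorn (overflow 3)
  17÷2 = 8 each, +1 to first 1
Round 3: Briarlake=23 Fernhollow=22 → close Briarlake (overflow 9)
  23÷1 = 23 each, +1 to first 0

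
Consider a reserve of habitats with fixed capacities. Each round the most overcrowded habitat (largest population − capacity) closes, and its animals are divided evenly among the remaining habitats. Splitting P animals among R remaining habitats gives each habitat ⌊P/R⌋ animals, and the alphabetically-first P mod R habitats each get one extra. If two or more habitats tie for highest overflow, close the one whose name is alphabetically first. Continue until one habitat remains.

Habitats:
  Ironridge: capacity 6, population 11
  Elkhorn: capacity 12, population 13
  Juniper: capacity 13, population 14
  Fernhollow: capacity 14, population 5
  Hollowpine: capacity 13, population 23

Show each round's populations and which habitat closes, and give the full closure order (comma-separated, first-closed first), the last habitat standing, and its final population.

Closure order: Hollowpine, Ironridge, Elkhorn, Juniper
Last habitat: Fernhollow with 66 animals

Round 1: Elkhorn=13 Fernhollow=5 Hollowpine=23 Ironridge=11 Juniper=14 → close Hollowpine (overflow 10)
  23÷4 = 5 each, +1 to first 3
Round 2: Elkhorn=19 Fernhollow=11 Ironridge=17 Juniper=19 → close Ironridge (overflow 11)
  17÷3 = 5 each, +1 to first 2
Round 3: Elkhorn=25 Fernhollow=17 Juniper=24 → close Elkhorn (overflow 13)
  25÷2 = 12 each, +1 to first 1
Round 4: Fernhollow=30 Juniper=36 → close Juniper (overflow 23)
  36÷1 = 36 each, +1 to first 0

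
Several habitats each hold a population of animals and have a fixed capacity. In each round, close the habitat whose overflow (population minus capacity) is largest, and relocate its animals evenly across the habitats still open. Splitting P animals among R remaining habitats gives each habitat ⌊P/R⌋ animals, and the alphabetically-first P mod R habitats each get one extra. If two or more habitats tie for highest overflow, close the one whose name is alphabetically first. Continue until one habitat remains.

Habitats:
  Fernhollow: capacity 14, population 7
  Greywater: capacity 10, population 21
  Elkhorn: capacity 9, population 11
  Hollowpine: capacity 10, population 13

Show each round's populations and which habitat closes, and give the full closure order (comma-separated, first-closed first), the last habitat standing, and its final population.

Round 1: Elkhorn=11 Fernhollow=7 Greywater=21 Hollowpine=13 → close Greywater (overflow 11)
  21÷3 = 7 each, +1 to first 0
Round 2: Elkhorn=18 Fernhollow=14 Hollowpine=20 → close Hollowpine (overflow 10)
  20÷2 = 10 each, +1 to first 0
Round 3: Elkhorn=28 Fernhollow=24 → close Elkhorn (overflow 19)
  28÷1 = 28 each, +1 to first 0

Closure order: Greywater, Hollowpine, Elkhorn
Last habitat: Fernhollow with 52 animals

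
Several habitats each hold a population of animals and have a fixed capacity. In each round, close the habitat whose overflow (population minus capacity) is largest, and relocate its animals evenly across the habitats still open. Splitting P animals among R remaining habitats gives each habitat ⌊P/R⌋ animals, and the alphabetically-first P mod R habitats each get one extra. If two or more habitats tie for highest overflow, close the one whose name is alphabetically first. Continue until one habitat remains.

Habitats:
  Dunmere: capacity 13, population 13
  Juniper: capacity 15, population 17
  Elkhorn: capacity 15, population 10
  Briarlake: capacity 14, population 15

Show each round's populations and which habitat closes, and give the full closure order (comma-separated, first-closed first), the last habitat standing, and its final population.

Closure order: Juniper, Briarlake, Dunmere
Last habitat: Elkhorn with 55 animals

Round 1: Briarlake=15 Dunmere=13 Elkhorn=10 Juniper=17 → close Juniper (overflow 2)
  17÷3 = 5 each, +1 to first 2
Round 2: Briarlake=21 Dunmere=19 Elkhorn=15 → close Briarlake (overflow 7)
  21÷2 = 10 each, +1 to first 1
Round 3: Dunmere=30 Elkhorn=25 → close Dunmere (overflow 17)
  30÷1 = 30 each, +1 to first 0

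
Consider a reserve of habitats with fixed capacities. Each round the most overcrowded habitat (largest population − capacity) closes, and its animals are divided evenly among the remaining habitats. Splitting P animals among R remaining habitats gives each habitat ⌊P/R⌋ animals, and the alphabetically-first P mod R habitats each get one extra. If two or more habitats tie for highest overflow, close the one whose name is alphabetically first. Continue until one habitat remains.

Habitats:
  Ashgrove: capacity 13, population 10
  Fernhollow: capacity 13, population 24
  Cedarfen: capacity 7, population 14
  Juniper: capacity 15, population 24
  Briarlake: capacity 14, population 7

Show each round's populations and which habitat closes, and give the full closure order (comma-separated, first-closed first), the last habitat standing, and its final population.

Closure order: Fernhollow, Juniper, Cedarfen, Ashgrove
Last habitat: Briarlake with 79 animals

Round 1: Ashgrove=10 Briarlake=7 Cedarfen=14 Fernhollow=24 Juniper=24 → close Fernhollow (overflow 11)
  24÷4 = 6 each, +1 to first 0
Round 2: Ashgrove=16 Briarlake=13 Cedarfen=20 Juniper=30 → close Juniper (overflow 15)
  30÷3 = 10 each, +1 to first 0
Round 3: Ashgrove=26 Briarlake=23 Cedarfen=30 → close Cedarfen (overflow 23)
  30÷2 = 15 each, +1 to first 0
Round 4: Ashgrove=41 Briarlake=38 → close Ashgrove (overflow 28)
  41÷1 = 41 each, +1 to first 0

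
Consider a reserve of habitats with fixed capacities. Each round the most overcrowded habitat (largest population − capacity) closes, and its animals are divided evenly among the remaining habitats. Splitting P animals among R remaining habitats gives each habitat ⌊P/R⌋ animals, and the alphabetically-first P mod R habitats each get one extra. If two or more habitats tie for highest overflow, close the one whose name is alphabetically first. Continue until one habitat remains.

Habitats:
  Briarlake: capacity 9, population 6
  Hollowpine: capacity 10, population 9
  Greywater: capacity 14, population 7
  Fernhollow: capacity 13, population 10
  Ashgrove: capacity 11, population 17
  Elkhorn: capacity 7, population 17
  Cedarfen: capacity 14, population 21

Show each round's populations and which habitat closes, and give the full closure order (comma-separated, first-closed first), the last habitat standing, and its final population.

Closure order: Elkhorn, Cedarfen, Ashgrove, Briarlake, Fernhollow, Hollowpine
Last habitat: Greywater with 87 animals

Round 1: Ashgrove=17 Briarlake=6 Cedarfen=21 Elkhorn=17 Fernhollow=10 Greywater=7 Hollowpine=9 → close Elkhorn (overflow 10)
  17÷6 = 2 each, +1 to first 5
Round 2: Ashgrove=20 Briarlake=9 Cedarfen=24 Fernhollow=13 Greywater=10 Hollowpine=11 → close Cedarfen (overflow 10)
  24÷5 = 4 each, +1 to first 4
Round 3: Ashgrove=25 Briarlake=14 Fernhollow=18 Greywater=15 Hollowpine=15 → close Ashgrove (overflow 14)
  25÷4 = 6 each, +1 to first 1
Round 4: Briarlake=21 Fernhollow=24 Greywater=21 Hollowpine=21 → close Briarlake (overflow 12)
  21÷3 = 7 each, +1 to first 0
Round 5: Fernhollow=31 Greywater=28 Hollowpine=28 → close Fernhollow (overflow 18)
  31÷2 = 15 each, +1 to first 1
Round 6: Greywater=44 Hollowpine=43 → close Hollowpine (overflow 33)
  43÷1 = 43 each, +1 to first 0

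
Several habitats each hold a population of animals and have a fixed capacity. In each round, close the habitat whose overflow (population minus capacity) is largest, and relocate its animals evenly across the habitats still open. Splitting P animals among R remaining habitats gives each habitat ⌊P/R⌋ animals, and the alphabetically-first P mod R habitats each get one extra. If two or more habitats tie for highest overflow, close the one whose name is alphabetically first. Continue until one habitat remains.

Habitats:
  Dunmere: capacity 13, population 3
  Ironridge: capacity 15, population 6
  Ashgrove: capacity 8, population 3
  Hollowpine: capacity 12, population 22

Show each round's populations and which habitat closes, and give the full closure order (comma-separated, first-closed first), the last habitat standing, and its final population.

Round 1: Ashgrove=3 Dunmere=3 Hollowpine=22 Ironridge=6 → close Hollowpine (overflow 10)
  22÷3 = 7 each, +1 to first 1
Round 2: Ashgrove=11 Dunmere=10 Ironridge=13 → close Ashgrove (overflow 3)
  11÷2 = 5 each, +1 to first 1
Round 3: Dunmere=16 Ironridge=18 → close Dunmere (overflow 3)
  16÷1 = 16 each, +1 to first 0

Closure order: Hollowpine, Ashgrove, Dunmere
Last habitat: Ironridge with 34 animals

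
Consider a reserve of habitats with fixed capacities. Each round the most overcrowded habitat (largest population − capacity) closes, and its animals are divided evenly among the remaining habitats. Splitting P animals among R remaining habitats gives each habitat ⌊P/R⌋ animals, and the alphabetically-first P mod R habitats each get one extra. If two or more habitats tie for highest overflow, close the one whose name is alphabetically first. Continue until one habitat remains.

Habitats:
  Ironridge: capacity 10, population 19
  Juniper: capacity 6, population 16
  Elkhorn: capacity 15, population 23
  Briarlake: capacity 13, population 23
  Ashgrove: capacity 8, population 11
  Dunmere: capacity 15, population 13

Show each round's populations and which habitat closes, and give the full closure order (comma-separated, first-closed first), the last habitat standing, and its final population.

Closure order: Briarlake, Juniper, Elkhorn, Ironridge, Ashgrove
Last habitat: Dunmere with 105 animals

Round 1: Ashgrove=11 Briarlake=23 Dunmere=13 Elkhorn=23 Ironridge=19 Juniper=16 → close Briarlake (overflow 10)
  23÷5 = 4 each, +1 to first 3
Round 2: Ashgrove=16 Dunmere=18 Elkhorn=28 Ironridge=23 Juniper=20 → close Juniper (overflow 14)
  20÷4 = 5 each, +1 to first 0
Round 3: Ashgrove=21 Dunmere=23 Elkhorn=33 Ironridge=28 → close Elkhorn (overflow 18)
  33÷3 = 11 each, +1 to first 0
Round 4: Ashgrove=32 Dunmere=34 Ironridge=39 → close Ironridge (overflow 29)
  39÷2 = 19 each, +1 to first 1
Round 5: Ashgrove=52 Dunmere=53 → close Ashgrove (overflow 44)
  52÷1 = 52 each, +1 to first 0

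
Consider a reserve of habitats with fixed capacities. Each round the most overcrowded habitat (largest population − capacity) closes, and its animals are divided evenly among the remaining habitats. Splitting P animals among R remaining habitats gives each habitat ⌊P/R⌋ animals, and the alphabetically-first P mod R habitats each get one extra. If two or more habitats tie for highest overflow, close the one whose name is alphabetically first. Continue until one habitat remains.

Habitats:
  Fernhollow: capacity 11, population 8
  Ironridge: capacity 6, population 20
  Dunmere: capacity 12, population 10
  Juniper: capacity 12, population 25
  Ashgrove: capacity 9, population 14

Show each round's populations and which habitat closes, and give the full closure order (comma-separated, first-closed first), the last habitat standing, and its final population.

Round 1: Ashgrove=14 Dunmere=10 Fernhollow=8 Ironridge=20 Juniper=25 → close Ironridge (overflow 14)
  20÷4 = 5 each, +1 to first 0
Round 2: Ashgrove=19 Dunmere=15 Fernhollow=13 Juniper=30 → close Juniper (overflow 18)
  30÷3 = 10 each, +1 to first 0
Round 3: Ashgrove=29 Dunmere=25 Fernhollow=23 → close Ashgrove (overflow 20)
  29÷2 = 14 each, +1 to first 1
Round 4: Dunmere=40 Fernhollow=37 → close Dunmere (overflow 28)
  40÷1 = 40 each, +1 to first 0

Closure order: Ironridge, Juniper, Ashgrove, Dunmere
Last habitat: Fernhollow with 77 animals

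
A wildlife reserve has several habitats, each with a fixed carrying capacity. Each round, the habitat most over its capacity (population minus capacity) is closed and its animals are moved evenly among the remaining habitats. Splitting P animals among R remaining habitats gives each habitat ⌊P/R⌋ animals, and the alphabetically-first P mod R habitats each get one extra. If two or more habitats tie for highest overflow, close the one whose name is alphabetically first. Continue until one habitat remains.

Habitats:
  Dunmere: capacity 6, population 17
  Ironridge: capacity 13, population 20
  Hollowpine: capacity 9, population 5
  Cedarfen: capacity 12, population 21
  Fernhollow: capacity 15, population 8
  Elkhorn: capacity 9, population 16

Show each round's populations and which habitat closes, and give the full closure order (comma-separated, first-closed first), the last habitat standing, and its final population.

Round 1: Cedarfen=21 Dunmere=17 Elkhorn=16 Fernhollow=8 Hollowpine=5 Ironridge=20 → close Dunmere (overflow 11)
  17÷5 = 3 each, +1 to first 2
Round 2: Cedarfen=25 Elkhorn=20 Fernhollow=11 Hollowpine=8 Ironridge=23 → close Cedarfen (overflow 13)
  25÷4 = 6 each, +1 to first 1
Round 3: Elkhorn=27 Fernhollow=17 Hollowpine=14 Ironridge=29 → close Elkhorn (overflow 18)
  27÷3 = 9 each, +1 to first 0
Round 4: Fernhollow=26 Hollowpine=23 Ironridge=38 → close Ironridge (overflow 25)
  38÷2 = 19 each, +1 to first 0
Round 5: Fernhollow=45 Hollowpine=42 → close Hollowpine (overflow 33)
  42÷1 = 42 each, +1 to first 0

Closure order: Dunmere, Cedarfen, Elkhorn, Ironridge, Hollowpine
Last habitat: Fernhollow with 87 animals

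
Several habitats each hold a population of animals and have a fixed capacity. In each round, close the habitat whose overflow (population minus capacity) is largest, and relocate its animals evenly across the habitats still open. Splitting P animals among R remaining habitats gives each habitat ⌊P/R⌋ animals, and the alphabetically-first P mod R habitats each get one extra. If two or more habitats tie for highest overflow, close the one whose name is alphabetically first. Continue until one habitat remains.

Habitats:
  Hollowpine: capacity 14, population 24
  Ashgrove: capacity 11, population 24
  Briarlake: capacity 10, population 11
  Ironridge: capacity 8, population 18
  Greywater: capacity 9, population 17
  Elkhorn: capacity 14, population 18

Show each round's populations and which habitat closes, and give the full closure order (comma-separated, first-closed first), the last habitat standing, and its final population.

Round 1: Ashgrove=24 Briarlake=11 Elkhorn=18 Greywater=17 Hollowpine=24 Ironridge=18 → close Ashgrove (overflow 13)
  24÷5 = 4 each, +1 to first 4
Round 2: Briarlake=16 Elkhorn=23 Greywater=22 Hollowpine=29 Ironridge=22 → close Hollowpine (overflow 15)
  29÷4 = 7 each, +1 to first 1
Round 3: Briarlake=24 Elkhorn=30 Greywater=29 Ironridge=29 → close Ironridge (overflow 21)
  29÷3 = 9 each, +1 to first 2
Round 4: Briarlake=34 Elkhorn=40 Greywater=38 → close Greywater (overflow 29)
  38÷2 = 19 each, +1 to first 0
Round 5: Briarlake=53 Elkhorn=59 → close Elkhorn (overflow 45)
  59÷1 = 59 each, +1 to first 0

Closure order: Ashgrove, Hollowpine, Ironridge, Greywater, Elkhorn
Last habitat: Briarlake with 112 animals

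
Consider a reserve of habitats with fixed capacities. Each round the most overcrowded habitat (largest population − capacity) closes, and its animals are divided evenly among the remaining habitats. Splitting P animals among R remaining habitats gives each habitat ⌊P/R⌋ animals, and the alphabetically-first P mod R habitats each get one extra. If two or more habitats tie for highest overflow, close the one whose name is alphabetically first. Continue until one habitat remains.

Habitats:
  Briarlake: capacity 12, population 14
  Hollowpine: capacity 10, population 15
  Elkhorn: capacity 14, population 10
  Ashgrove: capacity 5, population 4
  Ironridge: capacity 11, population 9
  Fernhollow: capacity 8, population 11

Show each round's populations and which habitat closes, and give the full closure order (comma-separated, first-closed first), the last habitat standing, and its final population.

Closure order: Hollowpine, Fernhollow, Briarlake, Ashgrove, Ironridge
Last habitat: Elkhorn with 63 animals

Round 1: Ashgrove=4 Briarlake=14 Elkhorn=10 Fernhollow=11 Hollowpine=15 Ironridge=9 → close Hollowpine (overflow 5)
  15÷5 = 3 each, +1 to first 0
Round 2: Ashgrove=7 Briarlake=17 Elkhorn=13 Fernhollow=14 Ironridge=12 → close Fernhollow (overflow 6)
  14÷4 = 3 each, +1 to first 2
Round 3: Ashgrove=11 Briarlake=21 Elkhorn=16 Ironridge=15 → close Briarlake (overflow 9)
  21÷3 = 7 each, +1 to first 0
Round 4: Ashgrove=18 Elkhorn=23 Ironridge=22 → close Ashgrove (overflow 13)
  18÷2 = 9 each, +1 to first 0
Round 5: Elkhorn=32 Ironridge=31 → close Ironridge (overflow 20)
  31÷1 = 31 each, +1 to first 0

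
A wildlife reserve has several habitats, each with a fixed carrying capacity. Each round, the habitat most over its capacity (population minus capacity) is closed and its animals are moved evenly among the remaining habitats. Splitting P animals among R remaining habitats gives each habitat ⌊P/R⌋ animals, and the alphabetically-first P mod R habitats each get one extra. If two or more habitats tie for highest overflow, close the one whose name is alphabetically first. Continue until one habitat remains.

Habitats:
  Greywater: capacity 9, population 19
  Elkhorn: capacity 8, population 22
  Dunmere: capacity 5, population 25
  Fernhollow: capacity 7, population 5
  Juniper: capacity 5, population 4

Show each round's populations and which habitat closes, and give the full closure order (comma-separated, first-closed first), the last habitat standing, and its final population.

Round 1: Dunmere=25 Elkhorn=22 Fernhollow=5 Greywater=19 Juniper=4 → close Dunmere (overflow 20)
  25÷4 = 6 each, +1 to first 1
Round 2: Elkhorn=29 Fernhollow=11 Greywater=25 Juniper=10 → close Elkhorn (overflow 21)
  29÷3 = 9 each, +1 to first 2
Round 3: Fernhollow=21 Greywater=35 Juniper=19 → close Greywater (overflow 26)
  35÷2 = 17 each, +1 to first 1
Round 4: Fernhollow=39 Juniper=36 → close Fernhollow (overflow 32)
  39÷1 = 39 each, +1 to first 0

Closure order: Dunmere, Elkhorn, Greywater, Fernhollow
Last habitat: Juniper with 75 animals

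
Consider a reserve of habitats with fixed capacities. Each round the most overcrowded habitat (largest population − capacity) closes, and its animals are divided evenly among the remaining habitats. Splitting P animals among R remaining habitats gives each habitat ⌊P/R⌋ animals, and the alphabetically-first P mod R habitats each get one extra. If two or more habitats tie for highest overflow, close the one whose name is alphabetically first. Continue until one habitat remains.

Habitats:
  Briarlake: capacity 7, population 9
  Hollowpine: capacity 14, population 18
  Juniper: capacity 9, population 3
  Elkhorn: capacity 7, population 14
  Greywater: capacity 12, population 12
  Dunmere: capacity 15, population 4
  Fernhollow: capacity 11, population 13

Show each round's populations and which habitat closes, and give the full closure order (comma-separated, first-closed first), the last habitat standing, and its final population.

Closure order: Elkhorn, Hollowpine, Briarlake, Fernhollow, Greywater, Juniper
Last habitat: Dunmere with 73 animals

Round 1: Briarlake=9 Dunmere=4 Elkhorn=14 Fernhollow=13 Greywater=12 Hollowpine=18 Juniper=3 → close Elkhorn (overflow 7)
  14÷6 = 2 each, +1 to first 2
Round 2: Briarlake=12 Dunmere=7 Fernhollow=15 Greywater=14 Hollowpine=20 Juniper=5 → close Hollowpine (overflow 6)
  20÷5 = 4 each, +1 to first 0
Round 3: Briarlake=16 Dunmere=11 Fernhollow=19 Greywater=18 Juniper=9 → close Briarlake (overflow 9)
  16÷4 = 4 each, +1 to first 0
Round 4: Dunmere=15 Fernhollow=23 Greywater=22 Juniper=13 → close Fernhollow (overflow 12)
  23÷3 = 7 each, +1 to first 2
Round 5: Dunmere=23 Greywater=30 Juniper=20 → close Greywater (overflow 18)
  30÷2 = 15 each, +1 to first 0
Round 6: Dunmere=38 Juniper=35 → close Juniper (overflow 26)
  35÷1 = 35 each, +1 to first 0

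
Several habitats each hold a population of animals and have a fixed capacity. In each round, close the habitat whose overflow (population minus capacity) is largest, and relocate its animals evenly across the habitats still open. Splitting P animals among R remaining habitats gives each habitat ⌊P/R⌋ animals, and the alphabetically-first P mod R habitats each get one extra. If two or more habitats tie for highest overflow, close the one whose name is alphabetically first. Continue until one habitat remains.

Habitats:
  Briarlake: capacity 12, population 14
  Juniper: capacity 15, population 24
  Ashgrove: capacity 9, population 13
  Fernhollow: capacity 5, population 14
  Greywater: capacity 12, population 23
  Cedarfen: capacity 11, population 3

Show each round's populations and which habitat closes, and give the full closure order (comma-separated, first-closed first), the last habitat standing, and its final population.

Closure order: Greywater, Fernhollow, Juniper, Ashgrove, Briarlake
Last habitat: Cedarfen with 91 animals

Round 1: Ashgrove=13 Briarlake=14 Cedarfen=3 Fernhollow=14 Greywater=23 Juniper=24 → close Greywater (overflow 11)
  23÷5 = 4 each, +1 to first 3
Round 2: Ashgrove=18 Briarlake=19 Cedarfen=8 Fernhollow=18 Juniper=28 → close Fernhollow (overflow 13)
  18÷4 = 4 each, +1 to first 2
Round 3: Ashgrove=23 Briarlake=24 Cedarfen=12 Juniper=32 → close Juniper (overflow 17)
  32÷3 = 10 each, +1 to first 2
Round 4: Ashgrove=34 Briarlake=35 Cedarfen=22 → close Ashgrove (overflow 25)
  34÷2 = 17 each, +1 to first 0
Round 5: Briarlake=52 Cedarfen=39 → close Briarlake (overflow 40)
  52÷1 = 52 each, +1 to first 0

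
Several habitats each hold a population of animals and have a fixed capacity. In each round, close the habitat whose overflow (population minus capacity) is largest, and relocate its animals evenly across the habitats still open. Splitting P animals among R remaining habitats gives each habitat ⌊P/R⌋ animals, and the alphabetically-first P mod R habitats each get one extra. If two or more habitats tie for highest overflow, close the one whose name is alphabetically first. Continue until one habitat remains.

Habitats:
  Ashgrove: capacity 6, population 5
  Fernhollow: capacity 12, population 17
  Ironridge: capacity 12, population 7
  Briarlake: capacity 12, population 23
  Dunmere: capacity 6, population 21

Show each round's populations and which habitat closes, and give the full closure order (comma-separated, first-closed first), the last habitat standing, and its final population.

Round 1: Ashgrove=5 Briarlake=23 Dunmere=21 Fernhollow=17 Ironridge=7 → close Dunmere (overflow 15)
  21÷4 = 5 each, +1 to first 1
Round 2: Ashgrove=11 Briarlake=28 Fernhollow=22 Ironridge=12 → close Briarlake (overflow 16)
  28÷3 = 9 each, +1 to first 1
Round 3: Ashgrove=21 Fernhollow=31 Ironridge=21 → close Fernhollow (overflow 19)
  31÷2 = 15 each, +1 to first 1
Round 4: Ashgrove=37 Ironridge=36 → close Ashgrove (overflow 31)
  37÷1 = 37 each, +1 to first 0

Closure order: Dunmere, Briarlake, Fernhollow, Ashgrove
Last habitat: Ironridge with 73 animals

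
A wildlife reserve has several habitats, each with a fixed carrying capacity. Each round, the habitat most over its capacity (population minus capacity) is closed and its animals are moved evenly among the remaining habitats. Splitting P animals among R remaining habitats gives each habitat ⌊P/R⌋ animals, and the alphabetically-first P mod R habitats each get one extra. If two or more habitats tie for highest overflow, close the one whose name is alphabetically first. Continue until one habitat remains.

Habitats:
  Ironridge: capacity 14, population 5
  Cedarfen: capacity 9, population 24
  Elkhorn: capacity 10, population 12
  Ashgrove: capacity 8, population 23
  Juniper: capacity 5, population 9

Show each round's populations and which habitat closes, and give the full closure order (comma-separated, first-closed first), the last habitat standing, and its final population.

Round 1: Ashgrove=23 Cedarfen=24 Elkhorn=12 Ironridge=5 Juniper=9 → close Ashgrove (overflow 15)
  23÷4 = 5 each, +1 to first 3
Round 2: Cedarfen=30 Elkhorn=18 Ironridge=11 Juniper=14 → close Cedarfen (overflow 21)
  30÷3 = 10 each, +1 to first 0
Round 3: Elkhorn=28 Ironridge=21 Juniper=24 → close Juniper (overflow 19)
  24÷2 = 12 each, +1 to first 0
Round 4: Elkhorn=40 Ironridge=33 → close Elkhorn (overflow 30)
  40÷1 = 40 each, +1 to first 0

Closure order: Ashgrove, Cedarfen, Juniper, Elkhorn
Last habitat: Ironridge with 73 animals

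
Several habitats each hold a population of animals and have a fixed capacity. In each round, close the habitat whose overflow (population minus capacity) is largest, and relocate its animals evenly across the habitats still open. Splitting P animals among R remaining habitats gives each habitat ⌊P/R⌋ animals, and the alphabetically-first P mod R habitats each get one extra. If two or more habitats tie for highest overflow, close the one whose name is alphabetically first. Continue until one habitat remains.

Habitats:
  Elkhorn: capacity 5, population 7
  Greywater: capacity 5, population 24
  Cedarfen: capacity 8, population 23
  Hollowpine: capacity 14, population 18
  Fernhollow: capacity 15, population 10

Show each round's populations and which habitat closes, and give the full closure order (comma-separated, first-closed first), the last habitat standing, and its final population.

Closure order: Greywater, Cedarfen, Hollowpine, Elkhorn
Last habitat: Fernhollow with 82 animals

Round 1: Cedarfen=23 Elkhorn=7 Fernhollow=10 Greywater=24 Hollowpine=18 → close Greywater (overflow 19)
  24÷4 = 6 each, +1 to first 0
Round 2: Cedarfen=29 Elkhorn=13 Fernhollow=16 Hollowpine=24 → close Cedarfen (overflow 21)
  29÷3 = 9 each, +1 to first 2
Round 3: Elkhorn=23 Fernhollow=26 Hollowpine=33 → close Hollowpine (overflow 19)
  33÷2 = 16 each, +1 to first 1
Round 4: Elkhorn=40 Fernhollow=42 → close Elkhorn (overflow 35)
  40÷1 = 40 each, +1 to first 0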